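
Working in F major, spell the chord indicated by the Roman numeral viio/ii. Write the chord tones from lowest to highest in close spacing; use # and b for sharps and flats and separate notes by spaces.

F# A C

viio/ii is a secondary leading-tone chord. The target ii is G in F major; the applied chord is rooted a semitone below, on F#.
Building a diminished triad on F# gives F#-A-C.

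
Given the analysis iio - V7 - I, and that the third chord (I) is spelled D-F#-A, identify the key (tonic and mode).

D major

The chord D is a major triad rooted on D; its label is I.
If D is scale degree 1 and the mode makes that degree carry a major triad, the tonic is D and the mode is major.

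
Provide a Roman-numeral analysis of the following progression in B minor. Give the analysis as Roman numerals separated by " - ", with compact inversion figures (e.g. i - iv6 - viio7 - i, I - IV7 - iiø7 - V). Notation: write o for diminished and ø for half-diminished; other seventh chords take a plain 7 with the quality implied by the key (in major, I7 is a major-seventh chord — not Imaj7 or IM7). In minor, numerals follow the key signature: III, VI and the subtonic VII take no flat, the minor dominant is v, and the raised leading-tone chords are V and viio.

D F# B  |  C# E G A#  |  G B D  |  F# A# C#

i6 - viio65 - VI - V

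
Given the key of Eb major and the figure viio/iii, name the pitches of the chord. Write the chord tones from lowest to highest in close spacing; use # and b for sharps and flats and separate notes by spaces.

The slash marks an applied leading-tone chord: viio of iii. In Eb major, iii is G, so the leading tone to it is F#, a half step below.
Building a diminished triad on F# gives F#-A-C.

F# A C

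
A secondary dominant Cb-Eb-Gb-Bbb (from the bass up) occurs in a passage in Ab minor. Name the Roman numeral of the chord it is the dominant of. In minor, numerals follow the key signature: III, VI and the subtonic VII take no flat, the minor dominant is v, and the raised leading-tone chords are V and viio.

VI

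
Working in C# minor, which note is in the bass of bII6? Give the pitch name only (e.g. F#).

F#

bII in C# minor has root D; the chord is D-F#-A.
The figure 6 means first inversion — the third is in the bass.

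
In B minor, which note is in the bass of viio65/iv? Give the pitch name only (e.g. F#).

F#

The applied chord viio65/iv is rooted on D#: D#-F#-A-C.
The figure 65 means first inversion — the third is in the bass.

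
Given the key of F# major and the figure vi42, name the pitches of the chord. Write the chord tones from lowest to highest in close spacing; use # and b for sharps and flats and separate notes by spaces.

C# D# F# A#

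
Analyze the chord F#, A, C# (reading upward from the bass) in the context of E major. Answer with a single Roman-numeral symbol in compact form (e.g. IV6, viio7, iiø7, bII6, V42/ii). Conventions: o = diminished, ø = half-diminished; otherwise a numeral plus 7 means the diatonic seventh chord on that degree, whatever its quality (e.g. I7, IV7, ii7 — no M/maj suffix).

ii

The pitches F#-A-C# form a minor triad rooted on F#.
In E major, F# is the supertonic; the diatonic minor triad there is ii.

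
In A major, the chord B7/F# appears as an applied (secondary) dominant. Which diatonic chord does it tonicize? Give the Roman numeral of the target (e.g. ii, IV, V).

The chord is a dominant seventh chord on B.
A dominant resolves down a perfect fifth: B → E. In A major, E is scale degree 5, i.e. V.

V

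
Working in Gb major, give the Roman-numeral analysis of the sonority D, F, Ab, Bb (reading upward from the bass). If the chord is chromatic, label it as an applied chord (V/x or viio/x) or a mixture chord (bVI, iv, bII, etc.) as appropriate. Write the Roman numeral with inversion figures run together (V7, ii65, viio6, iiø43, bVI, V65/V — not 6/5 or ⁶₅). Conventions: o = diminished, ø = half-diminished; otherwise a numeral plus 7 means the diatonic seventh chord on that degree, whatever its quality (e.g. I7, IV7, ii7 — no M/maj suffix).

Stacked in thirds the chord is Bb-D-F-Ab: a dominant seventh chord on Bb.
Bb is not a diatonic chord root with this quality in Gb major, but it lies a perfect fifth above Eb (vi), so the chord functions as an applied dominant of vi.
With D in the bass the chord is in first inversion, so the figured bass is 65.

V65/vi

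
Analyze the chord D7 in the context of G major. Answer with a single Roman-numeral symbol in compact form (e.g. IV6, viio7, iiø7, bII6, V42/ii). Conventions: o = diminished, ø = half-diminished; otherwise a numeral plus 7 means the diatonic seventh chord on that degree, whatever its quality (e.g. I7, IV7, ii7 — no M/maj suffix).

The pitches D-F#-A-C form a dominant seventh chord rooted on D.
D is scale degree 5 in G major, and a dominant seventh chord on that degree is written V7.

V7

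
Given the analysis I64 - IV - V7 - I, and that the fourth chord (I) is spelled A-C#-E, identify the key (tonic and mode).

The anchor chord is a major triad on A, labeled I.
If A is scale degree 1 and the mode makes that degree carry a major triad, the tonic is A and the mode is major.

A major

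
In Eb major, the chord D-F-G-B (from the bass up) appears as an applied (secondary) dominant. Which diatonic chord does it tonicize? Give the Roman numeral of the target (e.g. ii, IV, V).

The chord is a dominant seventh chord on G.
A dominant resolves down a perfect fifth: G → C. In Eb major, C is scale degree 6, i.e. vi.

vi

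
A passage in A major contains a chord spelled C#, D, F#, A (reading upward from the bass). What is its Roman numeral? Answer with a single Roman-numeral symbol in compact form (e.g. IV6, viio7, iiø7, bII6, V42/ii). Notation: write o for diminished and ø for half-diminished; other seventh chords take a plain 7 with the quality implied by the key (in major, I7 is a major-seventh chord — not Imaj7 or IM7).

IV42

The pitches D-F#-A-C# form a major seventh chord rooted on D.
In A major, D is the subdominant; the diatonic major seventh chord there is IV7.
With C# in the bass the chord is in third inversion, so the figured bass is 42.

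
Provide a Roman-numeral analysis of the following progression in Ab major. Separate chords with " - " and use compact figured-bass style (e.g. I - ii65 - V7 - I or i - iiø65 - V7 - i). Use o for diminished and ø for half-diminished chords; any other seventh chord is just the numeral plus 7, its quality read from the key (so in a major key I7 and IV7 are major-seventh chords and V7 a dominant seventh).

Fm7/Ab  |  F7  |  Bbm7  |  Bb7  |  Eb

Fm7/Ab: minor seventh chord on F = scale degree 6 → vi65.
F7: a dominant seventh chord on F, the applied dominant of ii → V7/ii.
Bbm7 has root Bb, degree 2 in Ab major, so ii7.
Bb7: a dominant seventh chord on Bb, the applied dominant of V → V7/V.
Eb: major triad on Eb = scale degree 5 → V.

vi65 - V7/ii - ii7 - V7/V - V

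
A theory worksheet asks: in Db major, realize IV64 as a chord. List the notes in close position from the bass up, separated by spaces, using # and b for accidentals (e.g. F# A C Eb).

In Db major, the fourth degree is Gb, and the diatonic chord built there is a major triad.
That chord is spelled Gb-Bb-Db.
The figured bass 64 indicates second inversion, placing the fifth (Db) in the bass: Db-Gb-Bb.

Db Gb Bb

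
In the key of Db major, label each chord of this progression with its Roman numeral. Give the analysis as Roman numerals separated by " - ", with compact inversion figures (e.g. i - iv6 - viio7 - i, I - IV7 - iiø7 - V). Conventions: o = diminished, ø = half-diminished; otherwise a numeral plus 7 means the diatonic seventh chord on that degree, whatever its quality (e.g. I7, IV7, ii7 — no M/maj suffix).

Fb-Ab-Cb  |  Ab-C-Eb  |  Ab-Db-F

bIII - V - I64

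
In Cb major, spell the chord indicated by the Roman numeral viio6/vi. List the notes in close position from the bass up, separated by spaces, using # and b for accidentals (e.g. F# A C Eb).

viio6/vi is a secondary leading-tone chord. The target vi is Ab in Cb major; the applied chord is rooted a semitone below, on G.
Building a diminished triad on G gives G-Bb-Db.
The figured bass 6 indicates first inversion, placing the third (Bb) in the bass: Bb-Db-G.

Bb Db G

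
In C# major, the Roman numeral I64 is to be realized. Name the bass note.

G#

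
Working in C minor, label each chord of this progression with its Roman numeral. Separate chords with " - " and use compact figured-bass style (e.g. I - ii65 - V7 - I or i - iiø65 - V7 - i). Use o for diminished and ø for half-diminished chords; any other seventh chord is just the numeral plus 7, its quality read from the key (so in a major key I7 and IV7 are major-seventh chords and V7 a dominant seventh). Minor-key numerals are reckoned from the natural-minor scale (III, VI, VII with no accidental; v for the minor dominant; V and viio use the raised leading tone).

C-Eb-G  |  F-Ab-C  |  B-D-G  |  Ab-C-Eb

C-Eb-G: root C is the tonic; minor triad there is i.
F-Ab-C: minor triad on F = scale degree 4 → iv.
B-D-G: major triad on G = scale degree 5 → V6.
Ab-C-Eb: root Ab is the submediant; major triad there is VI.

i - iv - V6 - VI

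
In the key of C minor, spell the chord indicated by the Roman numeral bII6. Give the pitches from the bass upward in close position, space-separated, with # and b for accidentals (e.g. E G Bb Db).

Scale degree 2 in C minor is D; lowering it a half step gives Db. bII6 is the Neapolitan sixth — a major triad on the lowered second degree, here in its customary first inversion.
So the chord is Db-F-Ab, a major triad.
The figured bass 6 indicates first inversion, placing the third (F) in the bass: F-Ab-Db.

F Ab Db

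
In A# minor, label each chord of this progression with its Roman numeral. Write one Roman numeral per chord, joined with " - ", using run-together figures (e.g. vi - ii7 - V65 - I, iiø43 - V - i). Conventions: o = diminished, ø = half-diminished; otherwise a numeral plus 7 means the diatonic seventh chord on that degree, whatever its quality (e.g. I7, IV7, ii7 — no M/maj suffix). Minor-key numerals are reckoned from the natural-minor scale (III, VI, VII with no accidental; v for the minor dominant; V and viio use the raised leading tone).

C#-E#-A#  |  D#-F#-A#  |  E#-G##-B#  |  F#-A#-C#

C#-E#-A#: root A# is the tonic; minor triad there is i6.
D#-F#-A#: minor triad on D# = scale degree 4 → iv.
E#-G##-B#: major triad on E# = scale degree 5 → V.
F#-A#-C#: root F# is the submediant; major triad there is VI.

i6 - iv - V - VI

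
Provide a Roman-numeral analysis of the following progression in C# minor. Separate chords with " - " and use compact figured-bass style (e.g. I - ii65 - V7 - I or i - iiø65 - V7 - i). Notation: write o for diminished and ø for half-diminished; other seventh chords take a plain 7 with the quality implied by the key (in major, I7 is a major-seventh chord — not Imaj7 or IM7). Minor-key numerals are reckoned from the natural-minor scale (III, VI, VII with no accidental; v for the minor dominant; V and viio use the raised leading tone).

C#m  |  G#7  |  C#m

i - V7 - i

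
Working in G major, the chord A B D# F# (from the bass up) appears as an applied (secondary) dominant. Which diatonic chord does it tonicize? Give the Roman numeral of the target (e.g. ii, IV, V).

vi

The chord is a dominant seventh chord on B.
A dominant resolves down a perfect fifth: B → E. In G major, E is scale degree 6, i.e. vi.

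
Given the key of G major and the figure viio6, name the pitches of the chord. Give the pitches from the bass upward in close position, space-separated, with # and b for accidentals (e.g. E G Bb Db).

The numeral's case and figure indicate a diminished triad. In G major its root, the leading tone, is F#.
That chord is spelled F#-A-C.
With the 6 figure the chord is in first inversion; from the bass A upward in close position it reads A-C-F#.

A C F#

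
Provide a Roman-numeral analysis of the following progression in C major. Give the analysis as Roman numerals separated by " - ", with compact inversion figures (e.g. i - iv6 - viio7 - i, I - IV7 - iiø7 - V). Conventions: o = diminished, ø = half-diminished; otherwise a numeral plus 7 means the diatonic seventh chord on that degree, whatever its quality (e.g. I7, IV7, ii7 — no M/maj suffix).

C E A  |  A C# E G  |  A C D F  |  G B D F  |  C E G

C-E-A has root A, degree 6 in C major, so vi6.
A-C#-E-G is the secondary dominant of ii (dominant seventh chord on A): V7/ii.
A-C-D-F: root D is the supertonic; minor seventh chord there is ii43.
G-B-D-F: dominant seventh chord on G = scale degree 5 → V7.
C-E-G has root C, degree 1 in C major, so I.

vi6 - V7/ii - ii43 - V7 - I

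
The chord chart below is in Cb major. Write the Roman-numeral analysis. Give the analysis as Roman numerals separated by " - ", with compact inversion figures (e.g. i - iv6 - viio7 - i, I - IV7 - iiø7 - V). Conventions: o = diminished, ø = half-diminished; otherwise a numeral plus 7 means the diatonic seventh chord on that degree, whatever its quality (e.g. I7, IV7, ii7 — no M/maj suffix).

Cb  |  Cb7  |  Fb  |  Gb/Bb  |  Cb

I - V7/IV - IV - V6 - I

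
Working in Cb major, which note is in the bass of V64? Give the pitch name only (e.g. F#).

Db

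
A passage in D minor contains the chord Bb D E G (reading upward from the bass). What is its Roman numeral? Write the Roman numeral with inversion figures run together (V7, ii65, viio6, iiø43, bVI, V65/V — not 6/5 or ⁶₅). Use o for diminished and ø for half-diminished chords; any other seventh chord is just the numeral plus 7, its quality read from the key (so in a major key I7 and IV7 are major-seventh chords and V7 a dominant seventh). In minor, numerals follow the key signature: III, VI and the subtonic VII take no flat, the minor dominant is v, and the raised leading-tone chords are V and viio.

iiø43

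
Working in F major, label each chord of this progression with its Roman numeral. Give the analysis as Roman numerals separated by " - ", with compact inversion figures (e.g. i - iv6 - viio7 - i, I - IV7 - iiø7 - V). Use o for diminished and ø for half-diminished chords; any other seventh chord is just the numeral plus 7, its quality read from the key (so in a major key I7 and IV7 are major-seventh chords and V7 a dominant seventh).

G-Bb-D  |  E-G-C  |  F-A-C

ii - V6 - I

G-Bb-D: root G is the supertonic; minor triad there is ii.
E-G-C has root C, degree 5 in F major, so V6.
F-A-C: major triad on F = scale degree 1 → I.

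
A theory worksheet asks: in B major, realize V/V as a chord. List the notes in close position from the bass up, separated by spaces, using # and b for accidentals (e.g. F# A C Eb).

C# E# G#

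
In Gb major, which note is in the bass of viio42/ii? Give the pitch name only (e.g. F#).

Fb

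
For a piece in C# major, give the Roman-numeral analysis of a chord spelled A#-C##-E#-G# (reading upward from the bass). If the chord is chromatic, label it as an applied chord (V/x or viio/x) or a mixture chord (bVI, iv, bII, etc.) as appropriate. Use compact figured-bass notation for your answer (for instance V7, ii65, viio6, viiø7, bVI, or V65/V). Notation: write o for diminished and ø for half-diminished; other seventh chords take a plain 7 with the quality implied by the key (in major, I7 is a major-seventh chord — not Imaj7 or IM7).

V7/ii

Stacked in thirds the chord is A#-C##-E#-G#: a dominant seventh chord on A#.
A# is not a diatonic chord root with this quality in C# major, but it lies a perfect fifth above D# (ii), so the chord functions as an applied dominant of ii.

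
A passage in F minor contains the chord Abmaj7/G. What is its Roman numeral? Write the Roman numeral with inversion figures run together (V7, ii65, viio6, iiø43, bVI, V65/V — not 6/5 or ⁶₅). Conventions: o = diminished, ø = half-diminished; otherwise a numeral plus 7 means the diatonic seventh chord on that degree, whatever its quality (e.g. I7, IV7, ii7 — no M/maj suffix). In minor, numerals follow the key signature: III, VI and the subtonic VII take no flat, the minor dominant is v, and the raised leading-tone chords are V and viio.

III42

The pitches Ab-C-Eb-G form a major seventh chord rooted on Ab.
In F minor, Ab is the mediant; the diatonic major seventh chord there is III7.
With G in the bass the chord is in third inversion, so the figured bass is 42.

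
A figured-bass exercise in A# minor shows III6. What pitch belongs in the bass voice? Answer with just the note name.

III in A# minor has root C#; the chord is C#-E#-G#.
The figure 6 means first inversion — the third is in the bass.

E#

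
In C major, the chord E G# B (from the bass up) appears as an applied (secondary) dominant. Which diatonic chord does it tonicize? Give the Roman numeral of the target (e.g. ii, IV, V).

The chord is a major triad on E.
A dominant resolves down a perfect fifth: E → A. In C major, A is scale degree 6, i.e. vi.

vi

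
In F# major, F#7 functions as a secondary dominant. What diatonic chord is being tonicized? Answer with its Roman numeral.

IV

The chord is a dominant seventh chord on F#.
A dominant resolves down a perfect fifth: F# → B. In F# major, B is scale degree 4, i.e. IV.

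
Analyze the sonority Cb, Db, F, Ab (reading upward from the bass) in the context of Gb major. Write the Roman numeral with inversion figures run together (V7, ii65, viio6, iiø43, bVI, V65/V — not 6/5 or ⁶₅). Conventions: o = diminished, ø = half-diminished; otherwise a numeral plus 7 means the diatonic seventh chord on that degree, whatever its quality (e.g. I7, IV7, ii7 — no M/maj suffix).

V42

The pitches Db-F-Ab-Cb form a dominant seventh chord rooted on Db.
Db is scale degree 5 in Gb major, and a dominant seventh chord on that degree is written V7.
With Cb in the bass the chord is in third inversion, so the figured bass is 42.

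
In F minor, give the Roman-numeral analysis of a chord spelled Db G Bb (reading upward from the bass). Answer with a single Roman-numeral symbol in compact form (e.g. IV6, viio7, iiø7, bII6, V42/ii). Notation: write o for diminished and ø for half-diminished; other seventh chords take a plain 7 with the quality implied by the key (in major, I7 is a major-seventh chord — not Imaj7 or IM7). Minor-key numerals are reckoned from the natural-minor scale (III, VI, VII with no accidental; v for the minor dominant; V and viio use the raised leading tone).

iio64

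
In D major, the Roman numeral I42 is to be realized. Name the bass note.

I in D major has root D; the chord is D-F#-A-C#.
The figure 42 means third inversion — the seventh is in the bass.

C#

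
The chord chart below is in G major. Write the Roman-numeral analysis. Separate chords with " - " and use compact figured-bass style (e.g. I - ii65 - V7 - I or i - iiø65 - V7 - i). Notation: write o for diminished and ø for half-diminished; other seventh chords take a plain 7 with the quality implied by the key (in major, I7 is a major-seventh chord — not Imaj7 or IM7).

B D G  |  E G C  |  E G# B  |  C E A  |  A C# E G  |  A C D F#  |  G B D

I6 - IV6 - V/ii - ii6 - V7/V - V43 - I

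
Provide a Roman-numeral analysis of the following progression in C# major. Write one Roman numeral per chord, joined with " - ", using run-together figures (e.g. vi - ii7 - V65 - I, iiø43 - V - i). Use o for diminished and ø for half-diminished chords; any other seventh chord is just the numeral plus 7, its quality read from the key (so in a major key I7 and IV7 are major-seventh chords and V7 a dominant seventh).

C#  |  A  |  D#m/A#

C#: major triad on C# = scale degree 1 → I.
A: A with this quality isn't in the key; it's bVI, borrowed from the parallel minor.
D#m/A#: minor triad on D# = scale degree 2 → ii64.

I - bVI - ii64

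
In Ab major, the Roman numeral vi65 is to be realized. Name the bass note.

vi in Ab major has root F; the chord is F-Ab-C-Eb.
The figure 65 means first inversion — the third is in the bass.

Ab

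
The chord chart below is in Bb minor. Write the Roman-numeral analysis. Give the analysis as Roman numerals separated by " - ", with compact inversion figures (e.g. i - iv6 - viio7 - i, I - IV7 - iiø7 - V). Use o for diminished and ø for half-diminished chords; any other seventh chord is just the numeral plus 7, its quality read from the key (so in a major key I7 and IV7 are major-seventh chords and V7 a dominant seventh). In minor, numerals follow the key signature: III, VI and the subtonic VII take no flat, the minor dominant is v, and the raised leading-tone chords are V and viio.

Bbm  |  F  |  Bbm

Bbm has root Bb, degree 1 in Bb minor, so i.
F has root F, degree 5 in Bb minor, so V.
Bbm: minor triad on Bb = scale degree 1 → i.

i - V - i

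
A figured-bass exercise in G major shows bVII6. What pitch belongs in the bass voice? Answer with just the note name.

A

bVII in G major has root F; the chord is F-A-C.
The figure 6 means first inversion — the third is in the bass.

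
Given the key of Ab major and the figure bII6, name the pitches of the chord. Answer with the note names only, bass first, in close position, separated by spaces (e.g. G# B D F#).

Scale degree 2 in Ab major is Bb; lowering it a half step gives Bbb. bII6 is the Neapolitan sixth — a major triad on the lowered second degree, here in its customary first inversion.
So the chord is Bbb-Db-Fb.
With the 6 figure the chord is in first inversion; from the bass Db upward in close position it reads Db-Fb-Bbb.

Db Fb Bbb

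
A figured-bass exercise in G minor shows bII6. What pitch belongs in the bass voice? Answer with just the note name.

C

bII in G minor has root Ab; the chord is Ab-C-Eb.
The figure 6 means first inversion — the third is in the bass.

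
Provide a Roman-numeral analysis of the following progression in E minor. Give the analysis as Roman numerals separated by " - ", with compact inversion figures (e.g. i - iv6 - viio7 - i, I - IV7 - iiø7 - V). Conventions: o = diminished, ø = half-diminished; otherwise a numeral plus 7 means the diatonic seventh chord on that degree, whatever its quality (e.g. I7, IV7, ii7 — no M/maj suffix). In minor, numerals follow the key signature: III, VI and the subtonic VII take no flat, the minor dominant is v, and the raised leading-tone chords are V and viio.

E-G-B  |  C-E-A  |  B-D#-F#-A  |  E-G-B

i - iv6 - V7 - i

E-G-B has root E, degree 1 in E minor, so i.
C-E-A has root A, degree 4 in E minor, so iv6.
B-D#-F#-A: root B is the dominant; dominant seventh chord there is V7.
E-G-B: minor triad on E = scale degree 1 → i.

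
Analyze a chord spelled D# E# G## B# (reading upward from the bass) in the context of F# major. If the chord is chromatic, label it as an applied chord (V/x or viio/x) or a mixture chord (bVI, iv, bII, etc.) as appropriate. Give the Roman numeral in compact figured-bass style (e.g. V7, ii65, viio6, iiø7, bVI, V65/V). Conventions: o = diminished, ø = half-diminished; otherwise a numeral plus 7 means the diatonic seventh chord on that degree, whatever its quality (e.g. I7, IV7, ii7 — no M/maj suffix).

V42/iii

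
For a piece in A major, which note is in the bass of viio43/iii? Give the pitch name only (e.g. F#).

F#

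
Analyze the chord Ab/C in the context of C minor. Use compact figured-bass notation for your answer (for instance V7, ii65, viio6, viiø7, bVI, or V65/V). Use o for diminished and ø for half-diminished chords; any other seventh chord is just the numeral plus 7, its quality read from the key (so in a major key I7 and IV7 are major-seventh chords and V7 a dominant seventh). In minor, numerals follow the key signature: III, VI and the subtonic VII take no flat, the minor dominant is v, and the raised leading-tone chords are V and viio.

The pitches Ab-C-Eb form a major triad rooted on Ab.
Ab is scale degree 6 in C minor, and a major triad on that degree is written VI.
With C in the bass the chord is in first inversion, so the figured bass is 6.

VI6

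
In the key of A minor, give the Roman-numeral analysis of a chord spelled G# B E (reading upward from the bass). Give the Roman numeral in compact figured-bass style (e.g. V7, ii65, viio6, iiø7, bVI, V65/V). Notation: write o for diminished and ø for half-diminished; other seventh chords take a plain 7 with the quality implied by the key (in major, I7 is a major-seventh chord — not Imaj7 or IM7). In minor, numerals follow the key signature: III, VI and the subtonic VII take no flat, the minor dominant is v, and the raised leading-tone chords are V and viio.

V6

Stacked in thirds the chord is E-G#-B: a major triad on E.
In A minor, E is the dominant; the diatonic major triad there is V.
With G# in the bass the chord is in first inversion, so the figured bass is 6.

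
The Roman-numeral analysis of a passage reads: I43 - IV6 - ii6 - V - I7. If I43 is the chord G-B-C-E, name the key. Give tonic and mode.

C major

The anchor chord is a major seventh chord on C, labeled I43.
If C is scale degree 1 and the mode makes that degree carry a major seventh chord, the tonic is C and the mode is major.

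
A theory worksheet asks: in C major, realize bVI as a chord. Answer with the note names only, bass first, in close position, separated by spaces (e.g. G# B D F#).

Ab C Eb

bVI is a major triad on the lowered sixth degree, borrowed from the parallel minor. In C major that root is Ab.
So the chord is Ab-C-Eb.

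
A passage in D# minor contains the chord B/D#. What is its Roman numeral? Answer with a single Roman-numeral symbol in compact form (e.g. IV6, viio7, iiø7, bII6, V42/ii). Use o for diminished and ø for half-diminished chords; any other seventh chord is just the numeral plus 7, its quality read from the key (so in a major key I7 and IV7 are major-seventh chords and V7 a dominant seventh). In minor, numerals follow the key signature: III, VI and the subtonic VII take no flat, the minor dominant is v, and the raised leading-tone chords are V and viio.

VI6

The pitches B-D#-F# form a major triad rooted on B.
In D# minor, B is the submediant; the diatonic major triad there is VI.
With D# in the bass the chord is in first inversion, so the figured bass is 6.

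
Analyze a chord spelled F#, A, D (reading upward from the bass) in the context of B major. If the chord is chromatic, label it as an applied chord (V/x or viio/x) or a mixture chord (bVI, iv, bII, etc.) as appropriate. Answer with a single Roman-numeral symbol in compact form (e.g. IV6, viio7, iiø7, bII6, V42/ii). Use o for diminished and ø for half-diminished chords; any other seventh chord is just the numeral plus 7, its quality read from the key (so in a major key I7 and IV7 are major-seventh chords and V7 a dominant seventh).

bIII6

The pitches D-F#-A form a major triad rooted on D.
D is the lowered third degree of B major (diatonic 3 would be D#). This is a major triad on the lowered third degree, borrowed from the parallel minor.
With F# in the bass the chord is in first inversion, so the figured bass is 6.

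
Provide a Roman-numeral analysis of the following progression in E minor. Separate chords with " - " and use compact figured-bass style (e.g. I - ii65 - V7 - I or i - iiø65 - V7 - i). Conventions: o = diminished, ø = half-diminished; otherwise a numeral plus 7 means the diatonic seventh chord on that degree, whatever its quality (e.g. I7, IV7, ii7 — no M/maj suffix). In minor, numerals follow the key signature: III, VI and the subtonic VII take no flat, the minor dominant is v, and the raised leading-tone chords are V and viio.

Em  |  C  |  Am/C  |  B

i - VI - iv6 - V

Em: minor triad on E = scale degree 1 → i.
C: major triad on C = scale degree 6 → VI.
Am/C has root A, degree 4 in E minor, so iv6.
B: major triad on B = scale degree 5 → V.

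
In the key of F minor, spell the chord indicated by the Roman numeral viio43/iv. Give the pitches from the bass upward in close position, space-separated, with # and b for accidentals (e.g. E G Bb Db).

Eb Gb A C

viio43/iv is a secondary leading-tone chord. The target iv is Bb in F minor; the applied chord is rooted a semitone below, on A.
Building a fully diminished seventh chord on A gives A-C-Eb-Gb.
With the 43 figure the chord is in second inversion; from the bass Eb upward in close position it reads Eb-Gb-A-C.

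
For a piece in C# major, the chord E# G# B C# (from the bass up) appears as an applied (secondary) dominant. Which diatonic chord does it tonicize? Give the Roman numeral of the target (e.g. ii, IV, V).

IV

The chord is a dominant seventh chord on C#.
A dominant resolves down a perfect fifth: C# → F#. In C# major, F# is scale degree 4, i.e. IV.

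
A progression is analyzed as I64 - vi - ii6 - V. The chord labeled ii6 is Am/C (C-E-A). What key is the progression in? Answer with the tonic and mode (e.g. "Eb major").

The chord Am/C is a minor triad rooted on A; its label is ii6.
Counting down one scale step from A places the tonic on G; a minor triad on degree 2 is diatonic only in major.

G major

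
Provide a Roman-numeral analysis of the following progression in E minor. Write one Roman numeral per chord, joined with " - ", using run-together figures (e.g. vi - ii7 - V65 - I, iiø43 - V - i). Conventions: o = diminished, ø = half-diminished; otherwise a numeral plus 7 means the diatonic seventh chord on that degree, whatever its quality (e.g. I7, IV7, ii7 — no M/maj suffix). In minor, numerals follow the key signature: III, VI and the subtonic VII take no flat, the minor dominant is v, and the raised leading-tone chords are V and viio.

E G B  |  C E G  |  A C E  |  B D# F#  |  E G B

i - VI - iv - V - i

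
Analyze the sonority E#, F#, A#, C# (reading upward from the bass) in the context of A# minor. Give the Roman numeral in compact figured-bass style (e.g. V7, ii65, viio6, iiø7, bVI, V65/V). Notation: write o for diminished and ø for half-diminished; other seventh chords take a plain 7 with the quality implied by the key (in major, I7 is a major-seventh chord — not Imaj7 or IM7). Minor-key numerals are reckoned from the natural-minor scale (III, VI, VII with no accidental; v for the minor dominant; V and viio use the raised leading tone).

VI42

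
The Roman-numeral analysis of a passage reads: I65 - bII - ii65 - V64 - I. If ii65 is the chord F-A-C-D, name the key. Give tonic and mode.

ii65 is given as F-A-C-D — a minor seventh chord with root D.
If D is scale degree 2 and the mode makes that degree carry a minor seventh chord, the tonic is C and the mode is major.

C major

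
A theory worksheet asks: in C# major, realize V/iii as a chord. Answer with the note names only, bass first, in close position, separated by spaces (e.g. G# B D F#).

The slash means an applied dominant: we want the dominant of iii. In C# major, iii is E# minor, and its dominant is built on B#.
Building a major triad on B# gives B#-D##-F##.

B# D## F##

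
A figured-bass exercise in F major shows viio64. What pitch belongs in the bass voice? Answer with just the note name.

Bb

viio in F major has root E; the chord is E-G-Bb.
The figure 64 means second inversion — the fifth is in the bass.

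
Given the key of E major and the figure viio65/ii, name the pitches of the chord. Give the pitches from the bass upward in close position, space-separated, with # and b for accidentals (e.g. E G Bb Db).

G# B D E#

viio65/ii is a secondary leading-tone chord. The target ii is F# in E major; the applied chord is rooted a semitone below, on E#.
Building a fully diminished seventh chord on E# gives E#-G#-B-D.
With the 65 figure the chord is in first inversion; from the bass G# upward in close position it reads G#-B-D-E#.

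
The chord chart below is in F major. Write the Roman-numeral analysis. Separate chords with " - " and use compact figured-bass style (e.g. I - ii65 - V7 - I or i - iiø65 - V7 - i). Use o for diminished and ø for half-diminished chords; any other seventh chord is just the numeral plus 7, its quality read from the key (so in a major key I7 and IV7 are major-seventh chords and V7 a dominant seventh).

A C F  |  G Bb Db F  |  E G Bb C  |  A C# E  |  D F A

A-C-F has root F, degree 1 in F major, so I6.
G-Bb-Db-F: G with this quality isn't in the key; it's iiø7, borrowed from the parallel minor.
E-G-Bb-C: dominant seventh chord on C = scale degree 5 → V65.
A-C#-E is the secondary dominant of vi (major triad on A): V/vi.
D-F-A has root D, degree 6 in F major, so vi.

I6 - iiø7 - V65 - V/vi - vi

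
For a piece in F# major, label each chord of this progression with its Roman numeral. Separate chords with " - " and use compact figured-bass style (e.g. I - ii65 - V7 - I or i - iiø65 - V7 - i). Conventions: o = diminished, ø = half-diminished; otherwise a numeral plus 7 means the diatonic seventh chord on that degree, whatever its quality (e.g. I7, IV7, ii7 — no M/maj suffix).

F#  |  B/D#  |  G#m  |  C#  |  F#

F#: root F# is the tonic; major triad there is I.
B/D#: major triad on B = scale degree 4 → IV6.
G#m has root G#, degree 2 in F# major, so ii.
C#: root C# is the dominant; major triad there is V.
F# has root F#, degree 1 in F# major, so I.

I - IV6 - ii - V - I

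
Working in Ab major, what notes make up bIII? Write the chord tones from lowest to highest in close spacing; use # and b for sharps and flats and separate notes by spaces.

bIII is a major triad on the lowered third degree, borrowed from the parallel minor. In Ab major that root is Cb.
So the chord is Cb-Eb-Gb.

Cb Eb Gb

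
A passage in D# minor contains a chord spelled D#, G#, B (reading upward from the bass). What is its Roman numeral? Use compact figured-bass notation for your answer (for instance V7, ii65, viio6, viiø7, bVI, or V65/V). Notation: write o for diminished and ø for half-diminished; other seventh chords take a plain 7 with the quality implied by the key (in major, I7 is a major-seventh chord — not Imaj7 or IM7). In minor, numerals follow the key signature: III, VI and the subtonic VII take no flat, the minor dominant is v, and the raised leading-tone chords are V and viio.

iv64

Stacked in thirds the chord is G#-B-D#: a minor triad on G#.
G# is scale degree 4 in D# minor, and a minor triad on that degree is written iv.
With D# in the bass the chord is in second inversion, so the figured bass is 64.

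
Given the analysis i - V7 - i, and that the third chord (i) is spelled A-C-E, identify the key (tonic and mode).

The chord Am is a minor triad rooted on A; its label is i.
If A is scale degree 1 and the mode makes that degree carry a minor triad, the tonic is A and the mode is minor.

A minor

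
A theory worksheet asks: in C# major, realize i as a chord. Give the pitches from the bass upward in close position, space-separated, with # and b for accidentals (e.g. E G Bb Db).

i is the minor tonic, borrowed from the parallel minor. In C# major that root is C#.
So the chord is C#-E-G#, a minor triad.

C# E G#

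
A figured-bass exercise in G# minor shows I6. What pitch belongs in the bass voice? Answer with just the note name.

B#

I in G# minor has root G#; the chord is G#-B#-D#.
The figure 6 means first inversion — the third is in the bass.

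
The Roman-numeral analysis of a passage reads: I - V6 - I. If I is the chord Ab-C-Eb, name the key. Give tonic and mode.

I is given as Ab-C-Eb — a major triad with root Ab.
If Ab is scale degree 1 and the mode makes that degree carry a major triad, the tonic is Ab and the mode is major.

Ab major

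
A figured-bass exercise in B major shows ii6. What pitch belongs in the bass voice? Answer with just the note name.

E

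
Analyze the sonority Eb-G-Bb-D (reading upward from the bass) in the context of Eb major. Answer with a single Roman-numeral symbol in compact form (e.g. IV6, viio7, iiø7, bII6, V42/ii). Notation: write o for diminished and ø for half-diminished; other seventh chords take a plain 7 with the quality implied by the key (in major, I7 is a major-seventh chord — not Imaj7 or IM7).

I7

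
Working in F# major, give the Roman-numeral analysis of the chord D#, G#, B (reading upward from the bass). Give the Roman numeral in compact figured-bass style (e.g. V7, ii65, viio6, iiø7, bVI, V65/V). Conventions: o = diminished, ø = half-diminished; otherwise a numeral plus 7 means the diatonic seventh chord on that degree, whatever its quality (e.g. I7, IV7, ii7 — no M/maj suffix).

ii64

Stacked in thirds the chord is G#-B-D#: a minor triad on G#.
G# is scale degree 2 in F# major, and a minor triad on that degree is written ii.
With D# in the bass the chord is in second inversion, so the figured bass is 64.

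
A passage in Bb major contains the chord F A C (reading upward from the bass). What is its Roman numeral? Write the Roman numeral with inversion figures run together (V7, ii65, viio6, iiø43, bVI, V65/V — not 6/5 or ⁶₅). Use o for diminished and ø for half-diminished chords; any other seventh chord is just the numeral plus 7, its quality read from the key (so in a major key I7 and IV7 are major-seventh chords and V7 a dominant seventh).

Stacked in thirds the chord is F-A-C: a major triad on F.
F is scale degree 5 in Bb major, and a major triad on that degree is written V.

V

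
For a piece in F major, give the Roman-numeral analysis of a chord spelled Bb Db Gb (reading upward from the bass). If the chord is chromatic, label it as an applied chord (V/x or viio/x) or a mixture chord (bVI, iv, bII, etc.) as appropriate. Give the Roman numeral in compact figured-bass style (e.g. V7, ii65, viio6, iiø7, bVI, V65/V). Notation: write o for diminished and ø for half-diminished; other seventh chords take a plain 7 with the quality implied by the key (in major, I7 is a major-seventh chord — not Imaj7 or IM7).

bII6

Stacked in thirds the chord is Gb-Bb-Db: a major triad on Gb.
Gb is the lowered second degree of F major (diatonic 2 would be G). This is the Neapolitan sixth — a major triad on the lowered second degree, here in its customary first inversion.
With Bb in the bass the chord is in first inversion, so the figured bass is 6.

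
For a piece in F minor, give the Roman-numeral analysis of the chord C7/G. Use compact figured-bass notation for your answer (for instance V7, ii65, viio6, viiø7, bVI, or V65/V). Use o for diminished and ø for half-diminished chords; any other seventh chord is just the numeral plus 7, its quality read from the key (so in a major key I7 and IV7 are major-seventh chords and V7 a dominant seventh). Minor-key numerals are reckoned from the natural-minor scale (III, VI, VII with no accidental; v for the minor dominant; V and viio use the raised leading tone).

V43

The pitches C-E-G-Bb form a dominant seventh chord rooted on C.
In F minor, C is the dominant; the diatonic dominant seventh chord there is V7.
With G in the bass the chord is in second inversion, so the figured bass is 43.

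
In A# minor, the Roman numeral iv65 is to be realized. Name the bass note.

F#

iv in A# minor has root D#; the chord is D#-F#-A#-C#.
The figure 65 means first inversion — the third is in the bass.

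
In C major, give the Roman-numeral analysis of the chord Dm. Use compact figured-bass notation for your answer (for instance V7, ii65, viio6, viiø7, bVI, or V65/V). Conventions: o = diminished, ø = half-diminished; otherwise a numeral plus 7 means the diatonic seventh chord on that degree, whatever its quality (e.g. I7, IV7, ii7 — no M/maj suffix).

ii

The pitches D-F-A form a minor triad rooted on D.
D is scale degree 2 in C major, and a minor triad on that degree is written ii.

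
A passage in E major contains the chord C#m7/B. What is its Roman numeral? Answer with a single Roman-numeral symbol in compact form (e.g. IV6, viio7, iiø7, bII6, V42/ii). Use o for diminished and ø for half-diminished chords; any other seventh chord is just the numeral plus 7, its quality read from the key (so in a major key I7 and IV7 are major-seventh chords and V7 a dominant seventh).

vi42

Stacked in thirds the chord is C#-E-G#-B: a minor seventh chord on C#.
C# is scale degree 6 in E major, and a minor seventh chord on that degree is written vi7.
With B in the bass the chord is in third inversion, so the figured bass is 42.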